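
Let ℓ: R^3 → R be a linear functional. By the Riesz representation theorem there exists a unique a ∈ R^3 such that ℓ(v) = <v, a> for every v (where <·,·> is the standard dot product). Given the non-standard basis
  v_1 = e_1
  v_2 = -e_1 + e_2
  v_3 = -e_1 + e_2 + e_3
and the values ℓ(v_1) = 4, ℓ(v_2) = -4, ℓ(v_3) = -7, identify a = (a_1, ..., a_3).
a = (4, 0, -3)

Write a = (a_1, ..., a_3) in the standard basis. For each basis vector v_i, ℓ(v_i) = <v_i, a> is a linear equation in the a_j's. Collect the n equations into a matrix system V a = ℓ, where row i of V is v_i (expressed in the standard basis). Since V is invertible (lower-triangular with 1s on the diagonal, up to permutation), solve by back-substitution:
  V =
[[1, 0, 0],
 [-1, 1, 0],
 [-1, 1, 1]]
  V a = (4, -4, -7)
Solving gives a = (4, 0, -3).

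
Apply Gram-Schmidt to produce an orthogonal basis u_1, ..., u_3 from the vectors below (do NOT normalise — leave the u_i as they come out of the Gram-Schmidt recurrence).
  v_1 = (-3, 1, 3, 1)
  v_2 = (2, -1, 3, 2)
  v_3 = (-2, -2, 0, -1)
Orthogonal basis:
  u_1 = (-3, 1, 3, 1)
  u_2 = (13/5, -6/5, 12/5, 9/5)
  u_3 = (-147/172, -425/172, 33/172, -115/172)

Apply the Gram-Schmidt recurrence
  u_1 = v_1
  u_i = v_i − Σ_{j<i} ((v_i · u_j) / (u_j · u_j)) · u_j.

Step by step this gives:
  u_1 = (-3, 1, 3, 1)
  u_2 = (13/5, -6/5, 12/5, 9/5)
  u_3 = (-147/172, -425/172, 33/172, -115/172)

Orthogonality check:
  u_2 · u_1 = 0 (should be 0)
  u_3 · u_1 = 0 (should be 0)
  u_3 · u_2 = 0 (should be 0)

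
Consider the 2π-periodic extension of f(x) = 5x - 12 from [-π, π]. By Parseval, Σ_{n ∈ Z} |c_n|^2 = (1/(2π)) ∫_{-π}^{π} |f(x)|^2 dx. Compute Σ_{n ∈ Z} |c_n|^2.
Σ |c_n|^2 = 25π^2/3 + 144

Expand and integrate term by term over [-π, π]:
  ∫ (5x)^2 dx = 25·(2π^3/3); ∫ 2·5·(-12)·x dx = 0 (odd integrand); ∫ (-12)^2 dx = 144·2π.
So (1/(2π)) ∫_{-π}^{π} (5x - 12)^2 dx = 25π^2/3 + 144 = 25π^2/3 + 144.
Parseval ⇒ Σ |c_n|^2 = 25π^2/3 + 144.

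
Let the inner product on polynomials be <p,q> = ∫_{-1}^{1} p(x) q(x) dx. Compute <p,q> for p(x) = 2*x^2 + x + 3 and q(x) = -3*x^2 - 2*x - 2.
<p,q> = -122/5

Expand the product: p(x)·q(x) = -6*x^4 - 7*x^3 - 15*x^2 - 8*x - 6.
∫_{-1}^{1} of each monomial x^k gives [2/(k+1) if k even, 0 if k odd]. Integrating term-by-term (or equivalently evaluating the antiderivative F(x) = -6*x^5/5 - 7*x^4/4 - 5*x^3 - 4*x^2 - 6*x at the endpoints):
  F(1) − F(−1) = -359/20 − (129/20) = -122/5.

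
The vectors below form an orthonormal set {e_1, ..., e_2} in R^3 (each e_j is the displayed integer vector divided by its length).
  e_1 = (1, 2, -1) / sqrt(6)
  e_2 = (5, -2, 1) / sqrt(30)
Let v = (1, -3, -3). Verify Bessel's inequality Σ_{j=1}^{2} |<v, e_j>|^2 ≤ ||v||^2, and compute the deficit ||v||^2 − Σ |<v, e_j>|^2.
Σ |<v, e_j>|^2 = 14/5; ||v||^2 = 19; deficit = 81/5

Write each e_j = u_j / sqrt(<u_j, u_j>) where u_j is the displayed integer vector. Then <v, e_j> = <v, u_j> / sqrt(<u_j, u_j>), so |<v, e_j>|^2 = <v, u_j>^2 / <u_j, u_j>.
Coefficients: <v, e_1> = -2/sqrt(6), <v, e_2> = 8/sqrt(30).
Square and sum: Σ |<v, e_j>|^2 = 14/5.
Compute ||v||^2 = v·v = 19.
Deficit = 19 − 14/5 = 81/5 ≥ 0, confirming Bessel's inequality. (The deficit equals ||v − Σ <v,e_j> e_j||^2, the squared distance from v to span{e_j}.)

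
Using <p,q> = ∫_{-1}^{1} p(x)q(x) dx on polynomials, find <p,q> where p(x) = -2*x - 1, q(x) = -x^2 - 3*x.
<p,q> = 14/3

Expand the product: p(x)·q(x) = 2*x^3 + 7*x^2 + 3*x.
∫_{-1}^{1} of each monomial x^k gives [2/(k+1) if k even, 0 if k odd]. Integrating term-by-term (or equivalently evaluating the antiderivative F(x) = x^4/2 + 7*x^3/3 + 3*x^2/2 at the endpoints):
  F(1) − F(−1) = 13/3 − (-1/3) = 14/3.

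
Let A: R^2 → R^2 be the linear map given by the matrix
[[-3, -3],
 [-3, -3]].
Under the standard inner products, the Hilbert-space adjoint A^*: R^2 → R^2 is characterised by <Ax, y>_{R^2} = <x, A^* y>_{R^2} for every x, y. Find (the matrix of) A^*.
A^* = A^T =
[[-3, -3],
 [-3, -3]]

For real matrices with standard dot products, the defining identity <Ax, y> = <x, A^* y> gives (Ax)^T y = x^T (A^*) y, i.e. x^T A^T y = x^T (A^*) y. Since this holds for all x, y, we must have A^* = A^T. Therefore
A^* =
[[-3, -3],
 [-3, -3]].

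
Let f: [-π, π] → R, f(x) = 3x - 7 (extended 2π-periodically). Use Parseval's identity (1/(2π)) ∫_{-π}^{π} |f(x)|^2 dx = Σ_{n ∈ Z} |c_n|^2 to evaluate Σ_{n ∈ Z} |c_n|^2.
Σ |c_n|^2 = 3π^2 + 49

Expand and integrate term by term over [-π, π]:
  ∫ (3x)^2 dx = 9·(2π^3/3); ∫ 2·3·(-7)·x dx = 0 (odd integrand); ∫ (-7)^2 dx = 49·2π.
So (1/(2π)) ∫_{-π}^{π} (3x - 7)^2 dx = 9π^2/3 + 49 = 3π^2 + 49.
Parseval ⇒ Σ |c_n|^2 = 3π^2 + 49.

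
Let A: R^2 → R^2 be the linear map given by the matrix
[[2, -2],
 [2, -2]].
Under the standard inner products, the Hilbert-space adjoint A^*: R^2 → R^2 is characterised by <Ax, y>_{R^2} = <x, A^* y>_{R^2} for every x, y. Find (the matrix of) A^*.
A^* = A^T =
[[2, 2],
 [-2, -2]]

For real matrices with standard dot products, the defining identity <Ax, y> = <x, A^* y> gives (Ax)^T y = x^T (A^*) y, i.e. x^T A^T y = x^T (A^*) y. Since this holds for all x, y, we must have A^* = A^T. Therefore
A^* =
[[2, 2],
 [-2, -2]].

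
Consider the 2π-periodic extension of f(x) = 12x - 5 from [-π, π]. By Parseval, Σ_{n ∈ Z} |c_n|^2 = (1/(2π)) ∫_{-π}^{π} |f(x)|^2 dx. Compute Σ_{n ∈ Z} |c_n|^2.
Σ |c_n|^2 = 48π^2 + 25

Expand and integrate term by term over [-π, π]:
  ∫ (12x)^2 dx = 144·(2π^3/3); ∫ 2·12·(-5)·x dx = 0 (odd integrand); ∫ (-5)^2 dx = 25·2π.
So (1/(2π)) ∫_{-π}^{π} (12x - 5)^2 dx = 144π^2/3 + 25 = 48π^2 + 25.
Parseval ⇒ Σ |c_n|^2 = 48π^2 + 25.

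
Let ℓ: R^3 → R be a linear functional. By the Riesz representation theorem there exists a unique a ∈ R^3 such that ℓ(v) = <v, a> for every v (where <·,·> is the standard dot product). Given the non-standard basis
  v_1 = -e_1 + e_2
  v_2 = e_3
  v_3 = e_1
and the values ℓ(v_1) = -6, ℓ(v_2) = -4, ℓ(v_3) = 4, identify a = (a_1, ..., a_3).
a = (4, -2, -4)

Write a = (a_1, ..., a_3) in the standard basis. For each basis vector v_i, ℓ(v_i) = <v_i, a> is a linear equation in the a_j's. Collect the n equations into a matrix system V a = ℓ, where row i of V is v_i (expressed in the standard basis). Since V is invertible (lower-triangular with 1s on the diagonal, up to permutation), solve by back-substitution:
  V =
[[-1, 1, 0],
 [0, 0, 1],
 [1, 0, 0]]
  V a = (-6, -4, 4)
Solving gives a = (4, -2, -4).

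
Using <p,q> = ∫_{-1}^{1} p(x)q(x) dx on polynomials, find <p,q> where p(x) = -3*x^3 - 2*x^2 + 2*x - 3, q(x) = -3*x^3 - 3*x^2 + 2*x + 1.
<p,q> = 158/105

Expand the product: p(x)·q(x) = 9*x^6 + 15*x^5 - 6*x^4 - 4*x^3 + 11*x^2 - 4*x - 3.
∫_{-1}^{1} of each monomial x^k gives [2/(k+1) if k even, 0 if k odd]. Integrating term-by-term (or equivalently evaluating the antiderivative F(x) = 9*x^7/7 + 5*x^6/2 - 6*x^5/5 - x^4 + 11*x^3/3 - 2*x^2 - 3*x at the endpoints):
  F(1) − F(−1) = 53/210 − (-263/210) = 158/105.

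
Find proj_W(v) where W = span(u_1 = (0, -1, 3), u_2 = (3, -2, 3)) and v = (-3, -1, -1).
proj_W(v) = (-26/11, 10/11, -4/11)

Set up U = [u_1 | ... | u_2] ∈ R^(3×2). The projector onto W = col(U) is P = U (U^T U)^(-1) U^T.
Compute U^T U =
  [10, 11]
  [11, 22],
and U^T v = (-2, -10).
Solve U^T U · c = U^T v for the coefficients: c = (2/3, -26/33). The projection is proj_W(v) = U c.
Check: (v - proj_W(v)) · u_1 = 0  (should be 0).
Check: (v - proj_W(v)) · u_2 = 0  (should be 0).
Result: proj_W(v) = (-26/11, 10/11, -4/11).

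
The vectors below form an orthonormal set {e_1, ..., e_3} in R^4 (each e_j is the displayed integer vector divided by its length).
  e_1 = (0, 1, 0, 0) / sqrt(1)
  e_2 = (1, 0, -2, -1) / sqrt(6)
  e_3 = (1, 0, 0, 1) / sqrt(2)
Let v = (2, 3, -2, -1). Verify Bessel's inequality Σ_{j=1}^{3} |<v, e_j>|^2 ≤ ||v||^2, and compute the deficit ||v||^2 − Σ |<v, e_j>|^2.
Σ |<v, e_j>|^2 = 53/3; ||v||^2 = 18; deficit = 1/3

Write each e_j = u_j / sqrt(<u_j, u_j>) where u_j is the displayed integer vector. Then <v, e_j> = <v, u_j> / sqrt(<u_j, u_j>), so |<v, e_j>|^2 = <v, u_j>^2 / <u_j, u_j>.
Coefficients: <v, e_1> = 3/sqrt(1), <v, e_2> = 7/sqrt(6), <v, e_3> = 1/sqrt(2).
Square and sum: Σ |<v, e_j>|^2 = 53/3.
Compute ||v||^2 = v·v = 18.
Deficit = 18 − 53/3 = 1/3 ≥ 0, confirming Bessel's inequality. (The deficit equals ||v − Σ <v,e_j> e_j||^2, the squared distance from v to span{e_j}.)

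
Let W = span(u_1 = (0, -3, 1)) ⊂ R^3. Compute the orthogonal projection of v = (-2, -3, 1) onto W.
proj_W(v) = (0, -3, 1)

Set up U = [u_1 | ... | u_1] ∈ R^(3×1). The projector onto W = col(U) is P = U (U^T U)^(-1) U^T.
Compute U^T U =
  [10],
and U^T v = (10).
Solve U^T U · c = U^T v for the coefficients: c = (1). The projection is proj_W(v) = U c.
Check: (v - proj_W(v)) · u_1 = 0  (should be 0).
Result: proj_W(v) = (0, -3, 1).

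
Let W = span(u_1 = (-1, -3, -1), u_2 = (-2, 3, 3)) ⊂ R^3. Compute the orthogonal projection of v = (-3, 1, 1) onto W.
proj_W(v) = (-171/71, 36/71, 134/71)

Set up U = [u_1 | ... | u_2] ∈ R^(3×2). The projector onto W = col(U) is P = U (U^T U)^(-1) U^T.
Compute U^T U =
  [11, -10]
  [-10, 22],
and U^T v = (-1, 12).
Solve U^T U · c = U^T v for the coefficients: c = (49/71, 61/71). The projection is proj_W(v) = U c.
Check: (v - proj_W(v)) · u_1 = 0  (should be 0).
Check: (v - proj_W(v)) · u_2 = 0  (should be 0).
Result: proj_W(v) = (-171/71, 36/71, 134/71).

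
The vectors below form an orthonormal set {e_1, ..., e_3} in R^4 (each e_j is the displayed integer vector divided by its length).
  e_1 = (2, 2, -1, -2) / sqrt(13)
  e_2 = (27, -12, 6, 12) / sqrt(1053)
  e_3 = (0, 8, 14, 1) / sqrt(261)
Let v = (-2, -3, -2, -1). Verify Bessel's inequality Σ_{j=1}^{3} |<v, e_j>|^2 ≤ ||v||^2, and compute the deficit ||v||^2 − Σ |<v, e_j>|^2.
Σ |<v, e_j>|^2 = 441/29; ||v||^2 = 18; deficit = 81/29

Write each e_j = u_j / sqrt(<u_j, u_j>) where u_j is the displayed integer vector. Then <v, e_j> = <v, u_j> / sqrt(<u_j, u_j>), so |<v, e_j>|^2 = <v, u_j>^2 / <u_j, u_j>.
Coefficients: <v, e_1> = -6/sqrt(13), <v, e_2> = -42/sqrt(1053), <v, e_3> = -53/sqrt(261).
Square and sum: Σ |<v, e_j>|^2 = 441/29.
Compute ||v||^2 = v·v = 18.
Deficit = 18 − 441/29 = 81/29 ≥ 0, confirming Bessel's inequality. (The deficit equals ||v − Σ <v,e_j> e_j||^2, the squared distance from v to span{e_j}.)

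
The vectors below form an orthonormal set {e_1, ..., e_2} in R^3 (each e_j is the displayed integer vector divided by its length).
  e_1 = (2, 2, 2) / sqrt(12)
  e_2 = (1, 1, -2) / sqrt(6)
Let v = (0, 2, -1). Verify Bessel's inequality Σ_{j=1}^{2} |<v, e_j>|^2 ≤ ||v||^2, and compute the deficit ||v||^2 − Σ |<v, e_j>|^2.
Σ |<v, e_j>|^2 = 3; ||v||^2 = 5; deficit = 2

Write each e_j = u_j / sqrt(<u_j, u_j>) where u_j is the displayed integer vector. Then <v, e_j> = <v, u_j> / sqrt(<u_j, u_j>), so |<v, e_j>|^2 = <v, u_j>^2 / <u_j, u_j>.
Coefficients: <v, e_1> = 2/sqrt(12), <v, e_2> = 4/sqrt(6).
Square and sum: Σ |<v, e_j>|^2 = 3.
Compute ||v||^2 = v·v = 5.
Deficit = 5 − 3 = 2 ≥ 0, confirming Bessel's inequality. (The deficit equals ||v − Σ <v,e_j> e_j||^2, the squared distance from v to span{e_j}.)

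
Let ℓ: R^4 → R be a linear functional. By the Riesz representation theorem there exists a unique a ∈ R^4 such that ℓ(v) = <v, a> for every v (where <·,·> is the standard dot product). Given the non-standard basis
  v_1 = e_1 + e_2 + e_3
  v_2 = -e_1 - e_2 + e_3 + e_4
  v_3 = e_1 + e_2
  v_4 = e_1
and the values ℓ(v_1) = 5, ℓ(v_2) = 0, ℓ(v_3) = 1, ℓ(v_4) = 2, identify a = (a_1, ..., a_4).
a = (2, -1, 4, -3)

Write a = (a_1, ..., a_4) in the standard basis. For each basis vector v_i, ℓ(v_i) = <v_i, a> is a linear equation in the a_j's. Collect the n equations into a matrix system V a = ℓ, where row i of V is v_i (expressed in the standard basis). Since V is invertible (lower-triangular with 1s on the diagonal, up to permutation), solve by back-substitution:
  V =
[[1, 1, 1, 0],
 [-1, -1, 1, 1],
 [1, 1, 0, 0],
 [1, 0, 0, 0]]
  V a = (5, 0, 1, 2)
Solving gives a = (2, -1, 4, -3).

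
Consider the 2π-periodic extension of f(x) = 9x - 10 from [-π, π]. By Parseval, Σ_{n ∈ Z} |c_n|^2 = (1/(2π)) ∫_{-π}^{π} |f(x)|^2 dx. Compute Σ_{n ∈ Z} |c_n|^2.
Σ |c_n|^2 = 27π^2 + 100

Expand and integrate term by term over [-π, π]:
  ∫ (9x)^2 dx = 81·(2π^3/3); ∫ 2·9·(-10)·x dx = 0 (odd integrand); ∫ (-10)^2 dx = 100·2π.
So (1/(2π)) ∫_{-π}^{π} (9x - 10)^2 dx = 81π^2/3 + 100 = 27π^2 + 100.
Parseval ⇒ Σ |c_n|^2 = 27π^2 + 100.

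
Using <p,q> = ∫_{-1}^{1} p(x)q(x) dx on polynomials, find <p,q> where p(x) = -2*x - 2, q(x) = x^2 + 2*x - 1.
<p,q> = 0

Expand the product: p(x)·q(x) = -2*x^3 - 6*x^2 - 2*x + 2.
∫_{-1}^{1} of each monomial x^k gives [2/(k+1) if k even, 0 if k odd]. Integrating term-by-term (or equivalently evaluating the antiderivative F(x) = -x^4/2 - 2*x^3 - x^2 + 2*x at the endpoints):
  F(1) − F(−1) = -3/2 − (-3/2) = 0.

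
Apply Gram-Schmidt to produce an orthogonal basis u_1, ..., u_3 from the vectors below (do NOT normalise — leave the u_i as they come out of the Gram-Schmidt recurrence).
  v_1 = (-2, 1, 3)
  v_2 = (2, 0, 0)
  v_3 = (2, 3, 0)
Orthogonal basis:
  u_1 = (-2, 1, 3)
  u_2 = (10/7, 2/7, 6/7)
  u_3 = (0, 27/10, -9/10)

Apply the Gram-Schmidt recurrence
  u_1 = v_1
  u_i = v_i − Σ_{j<i} ((v_i · u_j) / (u_j · u_j)) · u_j.

Step by step this gives:
  u_1 = (-2, 1, 3)
  u_2 = (10/7, 2/7, 6/7)
  u_3 = (0, 27/10, -9/10)

Orthogonality check:
  u_2 · u_1 = 0 (should be 0)
  u_3 · u_1 = 0 (should be 0)
  u_3 · u_2 = 0 (should be 0)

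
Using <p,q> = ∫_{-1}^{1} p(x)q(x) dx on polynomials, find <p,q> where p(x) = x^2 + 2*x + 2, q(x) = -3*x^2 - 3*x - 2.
<p,q> = -278/15

Expand the product: p(x)·q(x) = -3*x^4 - 9*x^3 - 14*x^2 - 10*x - 4.
∫_{-1}^{1} of each monomial x^k gives [2/(k+1) if k even, 0 if k odd]. Integrating term-by-term (or equivalently evaluating the antiderivative F(x) = -3*x^5/5 - 9*x^4/4 - 14*x^3/3 - 5*x^2 - 4*x at the endpoints):
  F(1) − F(−1) = -991/60 − (121/60) = -278/15.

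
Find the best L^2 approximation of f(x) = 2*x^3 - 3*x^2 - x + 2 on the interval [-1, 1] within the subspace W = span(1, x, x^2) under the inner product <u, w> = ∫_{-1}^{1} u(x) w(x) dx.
g(x) = -3*x^2 + x/5 + 2

The best approximation g ∈ W is the orthogonal projection of f onto W. Writing g = a_0 + a_1 x + a_2 x^2, the coefficients solve the normal equations G · a = b where
  G_{ij} = <φ_i, φ_j> and b_i = <f, φ_i>, with φ_0 = 1, φ_1 = x, φ_2 = x^2.
G =
  [2, 0, 2/3]
  [0, 2/3, 0]
  [2/3, 0, 2/5],
b = (2, 2/15, 2/15).
Solving gives a_0 = 2, a_1 = 1/5, a_2 = -3, so
  g(x) = -3*x^2 + x/5 + 2.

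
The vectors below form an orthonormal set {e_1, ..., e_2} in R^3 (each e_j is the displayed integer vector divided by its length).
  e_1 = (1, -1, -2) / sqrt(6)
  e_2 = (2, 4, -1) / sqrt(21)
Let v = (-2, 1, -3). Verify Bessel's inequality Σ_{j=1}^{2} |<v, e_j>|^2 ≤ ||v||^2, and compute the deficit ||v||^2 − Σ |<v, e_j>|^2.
Σ |<v, e_j>|^2 = 27/14; ||v||^2 = 14; deficit = 169/14

Write each e_j = u_j / sqrt(<u_j, u_j>) where u_j is the displayed integer vector. Then <v, e_j> = <v, u_j> / sqrt(<u_j, u_j>), so |<v, e_j>|^2 = <v, u_j>^2 / <u_j, u_j>.
Coefficients: <v, e_1> = 3/sqrt(6), <v, e_2> = 3/sqrt(21).
Square and sum: Σ |<v, e_j>|^2 = 27/14.
Compute ||v||^2 = v·v = 14.
Deficit = 14 − 27/14 = 169/14 ≥ 0, confirming Bessel's inequality. (The deficit equals ||v − Σ <v,e_j> e_j||^2, the squared distance from v to span{e_j}.)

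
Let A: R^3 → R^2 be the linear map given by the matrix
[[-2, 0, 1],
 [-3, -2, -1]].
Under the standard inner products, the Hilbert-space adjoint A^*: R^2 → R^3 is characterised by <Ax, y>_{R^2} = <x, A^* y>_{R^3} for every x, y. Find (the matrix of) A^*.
A^* = A^T =
[[-2, -3],
 [0, -2],
 [1, -1]]

For real matrices with standard dot products, the defining identity <Ax, y> = <x, A^* y> gives (Ax)^T y = x^T (A^*) y, i.e. x^T A^T y = x^T (A^*) y. Since this holds for all x, y, we must have A^* = A^T. Therefore
A^* =
[[-2, -3],
 [0, -2],
 [1, -1]].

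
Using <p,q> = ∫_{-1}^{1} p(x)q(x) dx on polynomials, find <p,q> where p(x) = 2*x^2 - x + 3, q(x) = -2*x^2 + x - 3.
<p,q> = -424/15

Expand the product: p(x)·q(x) = -4*x^4 + 4*x^3 - 13*x^2 + 6*x - 9.
∫_{-1}^{1} of each monomial x^k gives [2/(k+1) if k even, 0 if k odd]. Integrating term-by-term (or equivalently evaluating the antiderivative F(x) = -4*x^5/5 + x^4 - 13*x^3/3 + 3*x^2 - 9*x at the endpoints):
  F(1) − F(−1) = -152/15 − (272/15) = -424/15.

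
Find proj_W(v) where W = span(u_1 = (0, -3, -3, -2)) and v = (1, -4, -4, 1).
proj_W(v) = (0, -3, -3, -2)

Set up U = [u_1 | ... | u_1] ∈ R^(4×1). The projector onto W = col(U) is P = U (U^T U)^(-1) U^T.
Compute U^T U =
  [22],
and U^T v = (22).
Solve U^T U · c = U^T v for the coefficients: c = (1). The projection is proj_W(v) = U c.
Check: (v - proj_W(v)) · u_1 = 0  (should be 0).
Result: proj_W(v) = (0, -3, -3, -2).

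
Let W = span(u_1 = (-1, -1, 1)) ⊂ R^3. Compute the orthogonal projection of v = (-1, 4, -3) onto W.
proj_W(v) = (2, 2, -2)

Set up U = [u_1 | ... | u_1] ∈ R^(3×1). The projector onto W = col(U) is P = U (U^T U)^(-1) U^T.
Compute U^T U =
  [3],
and U^T v = (-6).
Solve U^T U · c = U^T v for the coefficients: c = (-2). The projection is proj_W(v) = U c.
Check: (v - proj_W(v)) · u_1 = 0  (should be 0).
Result: proj_W(v) = (2, 2, -2).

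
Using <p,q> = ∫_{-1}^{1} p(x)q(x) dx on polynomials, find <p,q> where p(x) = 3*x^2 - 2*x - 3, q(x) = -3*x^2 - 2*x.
<p,q> = 76/15

Expand the product: p(x)·q(x) = -9*x^4 + 13*x^2 + 6*x.
∫_{-1}^{1} of each monomial x^k gives [2/(k+1) if k even, 0 if k odd]. Integrating term-by-term (or equivalently evaluating the antiderivative F(x) = -9*x^5/5 + 13*x^3/3 + 3*x^2 at the endpoints):
  F(1) − F(−1) = 83/15 − (7/15) = 76/15.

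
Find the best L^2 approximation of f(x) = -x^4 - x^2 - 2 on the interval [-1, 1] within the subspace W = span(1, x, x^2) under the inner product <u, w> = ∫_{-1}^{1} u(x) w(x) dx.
g(x) = -13*x^2/7 - 67/35

The best approximation g ∈ W is the orthogonal projection of f onto W. Writing g = a_0 + a_1 x + a_2 x^2, the coefficients solve the normal equations G · a = b where
  G_{ij} = <φ_i, φ_j> and b_i = <f, φ_i>, with φ_0 = 1, φ_1 = x, φ_2 = x^2.
G =
  [2, 0, 2/3]
  [0, 2/3, 0]
  [2/3, 0, 2/5],
b = (-76/15, 0, -212/105).
Solving gives a_0 = -67/35, a_1 = 0, a_2 = -13/7, so
  g(x) = -13*x^2/7 - 67/35.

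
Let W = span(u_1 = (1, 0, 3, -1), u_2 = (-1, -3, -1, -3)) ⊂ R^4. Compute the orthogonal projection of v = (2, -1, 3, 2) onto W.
proj_W(v) = (251/219, 79/73, 595/219, 65/219)

Set up U = [u_1 | ... | u_2] ∈ R^(4×2). The projector onto W = col(U) is P = U (U^T U)^(-1) U^T.
Compute U^T U =
  [11, -1]
  [-1, 20],
and U^T v = (9, -8).
Solve U^T U · c = U^T v for the coefficients: c = (172/219, -79/219). The projection is proj_W(v) = U c.
Check: (v - proj_W(v)) · u_1 = 0  (should be 0).
Check: (v - proj_W(v)) · u_2 = 0  (should be 0).
Result: proj_W(v) = (251/219, 79/73, 595/219, 65/219).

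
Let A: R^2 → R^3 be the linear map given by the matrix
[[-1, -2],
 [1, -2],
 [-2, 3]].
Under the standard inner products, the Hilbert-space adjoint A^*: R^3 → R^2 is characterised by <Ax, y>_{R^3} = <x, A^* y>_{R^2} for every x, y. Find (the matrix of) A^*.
A^* = A^T =
[[-1, 1, -2],
 [-2, -2, 3]]

For real matrices with standard dot products, the defining identity <Ax, y> = <x, A^* y> gives (Ax)^T y = x^T (A^*) y, i.e. x^T A^T y = x^T (A^*) y. Since this holds for all x, y, we must have A^* = A^T. Therefore
A^* =
[[-1, 1, -2],
 [-2, -2, 3]].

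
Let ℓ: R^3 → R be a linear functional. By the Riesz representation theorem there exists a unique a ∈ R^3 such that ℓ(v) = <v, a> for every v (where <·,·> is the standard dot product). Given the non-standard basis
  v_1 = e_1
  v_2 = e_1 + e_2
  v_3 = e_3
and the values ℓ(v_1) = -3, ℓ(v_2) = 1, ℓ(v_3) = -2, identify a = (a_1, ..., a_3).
a = (-3, 4, -2)

Write a = (a_1, ..., a_3) in the standard basis. For each basis vector v_i, ℓ(v_i) = <v_i, a> is a linear equation in the a_j's. Collect the n equations into a matrix system V a = ℓ, where row i of V is v_i (expressed in the standard basis). Since V is invertible (lower-triangular with 1s on the diagonal, up to permutation), solve by back-substitution:
  V =
[[1, 0, 0],
 [1, 1, 0],
 [0, 0, 1]]
  V a = (-3, 1, -2)
Solving gives a = (-3, 4, -2).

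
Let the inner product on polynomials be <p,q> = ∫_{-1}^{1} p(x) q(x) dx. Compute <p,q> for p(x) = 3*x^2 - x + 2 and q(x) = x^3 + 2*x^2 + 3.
<p,q> = 68/3

Expand the product: p(x)·q(x) = 3*x^5 + 5*x^4 + 13*x^2 - 3*x + 6.
∫_{-1}^{1} of each monomial x^k gives [2/(k+1) if k even, 0 if k odd]. Integrating term-by-term (or equivalently evaluating the antiderivative F(x) = x^6/2 + x^5 + 13*x^3/3 - 3*x^2/2 + 6*x at the endpoints):
  F(1) − F(−1) = 31/3 − (-37/3) = 68/3.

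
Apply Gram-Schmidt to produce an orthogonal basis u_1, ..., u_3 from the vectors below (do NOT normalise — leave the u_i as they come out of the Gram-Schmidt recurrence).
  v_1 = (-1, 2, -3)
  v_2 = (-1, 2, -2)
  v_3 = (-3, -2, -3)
Orthogonal basis:
  u_1 = (-1, 2, -3)
  u_2 = (-3/14, 3/7, 5/14)
  u_3 = (-16/5, -8/5, 0)

Apply the Gram-Schmidt recurrence
  u_1 = v_1
  u_i = v_i − Σ_{j<i} ((v_i · u_j) / (u_j · u_j)) · u_j.

Step by step this gives:
  u_1 = (-1, 2, -3)
  u_2 = (-3/14, 3/7, 5/14)
  u_3 = (-16/5, -8/5, 0)

Orthogonality check:
  u_2 · u_1 = 0 (should be 0)
  u_3 · u_1 = 0 (should be 0)
  u_3 · u_2 = 0 (should be 0)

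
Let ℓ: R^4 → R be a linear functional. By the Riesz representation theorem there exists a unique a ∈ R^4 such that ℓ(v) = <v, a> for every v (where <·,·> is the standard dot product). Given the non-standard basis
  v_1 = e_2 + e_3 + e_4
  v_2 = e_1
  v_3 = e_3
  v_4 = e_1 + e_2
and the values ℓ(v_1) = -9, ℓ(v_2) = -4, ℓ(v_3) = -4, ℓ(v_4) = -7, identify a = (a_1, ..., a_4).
a = (-4, -3, -4, -2)

Write a = (a_1, ..., a_4) in the standard basis. For each basis vector v_i, ℓ(v_i) = <v_i, a> is a linear equation in the a_j's. Collect the n equations into a matrix system V a = ℓ, where row i of V is v_i (expressed in the standard basis). Since V is invertible (lower-triangular with 1s on the diagonal, up to permutation), solve by back-substitution:
  V =
[[0, 1, 1, 1],
 [1, 0, 0, 0],
 [0, 0, 1, 0],
 [1, 1, 0, 0]]
  V a = (-9, -4, -4, -7)
Solving gives a = (-4, -3, -4, -2).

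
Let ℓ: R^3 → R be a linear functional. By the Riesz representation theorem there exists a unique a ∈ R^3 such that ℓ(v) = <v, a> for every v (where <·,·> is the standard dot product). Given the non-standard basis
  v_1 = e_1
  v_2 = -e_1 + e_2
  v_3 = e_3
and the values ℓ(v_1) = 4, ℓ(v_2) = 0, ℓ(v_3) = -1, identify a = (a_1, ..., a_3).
a = (4, 4, -1)

Write a = (a_1, ..., a_3) in the standard basis. For each basis vector v_i, ℓ(v_i) = <v_i, a> is a linear equation in the a_j's. Collect the n equations into a matrix system V a = ℓ, where row i of V is v_i (expressed in the standard basis). Since V is invertible (lower-triangular with 1s on the diagonal, up to permutation), solve by back-substitution:
  V =
[[1, 0, 0],
 [-1, 1, 0],
 [0, 0, 1]]
  V a = (4, 0, -1)
Solving gives a = (4, 4, -1).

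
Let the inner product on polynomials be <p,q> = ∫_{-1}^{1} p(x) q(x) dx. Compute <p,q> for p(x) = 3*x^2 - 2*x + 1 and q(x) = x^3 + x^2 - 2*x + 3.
<p,q> = 236/15

Expand the product: p(x)·q(x) = 3*x^5 + x^4 - 7*x^3 + 14*x^2 - 8*x + 3.
∫_{-1}^{1} of each monomial x^k gives [2/(k+1) if k even, 0 if k odd]. Integrating term-by-term (or equivalently evaluating the antiderivative F(x) = x^6/2 + x^5/5 - 7*x^4/4 + 14*x^3/3 - 4*x^2 + 3*x at the endpoints):
  F(1) − F(−1) = 157/60 − (-787/60) = 236/15.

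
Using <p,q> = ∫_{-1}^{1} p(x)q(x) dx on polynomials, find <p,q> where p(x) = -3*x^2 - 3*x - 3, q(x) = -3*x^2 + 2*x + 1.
<p,q> = -12/5

Expand the product: p(x)·q(x) = 9*x^4 + 3*x^3 - 9*x - 3.
∫_{-1}^{1} of each monomial x^k gives [2/(k+1) if k even, 0 if k odd]. Integrating term-by-term (or equivalently evaluating the antiderivative F(x) = 9*x^5/5 + 3*x^4/4 - 9*x^2/2 - 3*x at the endpoints):
  F(1) − F(−1) = -99/20 − (-51/20) = -12/5.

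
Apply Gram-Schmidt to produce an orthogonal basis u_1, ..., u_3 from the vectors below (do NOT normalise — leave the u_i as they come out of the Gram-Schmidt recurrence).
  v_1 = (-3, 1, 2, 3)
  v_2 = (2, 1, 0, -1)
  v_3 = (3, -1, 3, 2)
Orthogonal basis:
  u_1 = (-3, 1, 2, 3)
  u_2 = (22/23, 31/23, 16/23, 1/23)
  u_3 = (80/37, -195/74, 75/37, 125/74)

Apply the Gram-Schmidt recurrence
  u_1 = v_1
  u_i = v_i − Σ_{j<i} ((v_i · u_j) / (u_j · u_j)) · u_j.

Step by step this gives:
  u_1 = (-3, 1, 2, 3)
  u_2 = (22/23, 31/23, 16/23, 1/23)
  u_3 = (80/37, -195/74, 75/37, 125/74)

Orthogonality check:
  u_2 · u_1 = 0 (should be 0)
  u_3 · u_1 = 0 (should be 0)
  u_3 · u_2 = 0 (should be 0)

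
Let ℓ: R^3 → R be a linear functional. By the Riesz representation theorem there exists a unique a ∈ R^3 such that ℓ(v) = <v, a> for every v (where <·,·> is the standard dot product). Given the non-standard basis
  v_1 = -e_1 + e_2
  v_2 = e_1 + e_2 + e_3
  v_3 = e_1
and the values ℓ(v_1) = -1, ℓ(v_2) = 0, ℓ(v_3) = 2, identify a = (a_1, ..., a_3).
a = (2, 1, -3)

Write a = (a_1, ..., a_3) in the standard basis. For each basis vector v_i, ℓ(v_i) = <v_i, a> is a linear equation in the a_j's. Collect the n equations into a matrix system V a = ℓ, where row i of V is v_i (expressed in the standard basis). Since V is invertible (lower-triangular with 1s on the diagonal, up to permutation), solve by back-substitution:
  V =
[[-1, 1, 0],
 [1, 1, 1],
 [1, 0, 0]]
  V a = (-1, 0, 2)
Solving gives a = (2, 1, -3).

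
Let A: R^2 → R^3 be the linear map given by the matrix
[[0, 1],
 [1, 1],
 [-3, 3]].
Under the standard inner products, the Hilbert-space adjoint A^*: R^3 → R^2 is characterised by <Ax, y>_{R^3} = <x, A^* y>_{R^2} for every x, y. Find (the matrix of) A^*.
A^* = A^T =
[[0, 1, -3],
 [1, 1, 3]]

For real matrices with standard dot products, the defining identity <Ax, y> = <x, A^* y> gives (Ax)^T y = x^T (A^*) y, i.e. x^T A^T y = x^T (A^*) y. Since this holds for all x, y, we must have A^* = A^T. Therefore
A^* =
[[0, 1, -3],
 [1, 1, 3]].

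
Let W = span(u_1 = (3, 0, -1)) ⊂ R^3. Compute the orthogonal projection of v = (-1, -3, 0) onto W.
proj_W(v) = (-9/10, 0, 3/10)

Set up U = [u_1 | ... | u_1] ∈ R^(3×1). The projector onto W = col(U) is P = U (U^T U)^(-1) U^T.
Compute U^T U =
  [10],
and U^T v = (-3).
Solve U^T U · c = U^T v for the coefficients: c = (-3/10). The projection is proj_W(v) = U c.
Check: (v - proj_W(v)) · u_1 = 0  (should be 0).
Result: proj_W(v) = (-9/10, 0, 3/10).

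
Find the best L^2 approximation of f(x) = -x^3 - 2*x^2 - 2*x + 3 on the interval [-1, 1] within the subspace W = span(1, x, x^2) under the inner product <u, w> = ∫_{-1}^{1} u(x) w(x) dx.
g(x) = -2*x^2 - 13*x/5 + 3

The best approximation g ∈ W is the orthogonal projection of f onto W. Writing g = a_0 + a_1 x + a_2 x^2, the coefficients solve the normal equations G · a = b where
  G_{ij} = <φ_i, φ_j> and b_i = <f, φ_i>, with φ_0 = 1, φ_1 = x, φ_2 = x^2.
G =
  [2, 0, 2/3]
  [0, 2/3, 0]
  [2/3, 0, 2/5],
b = (14/3, -26/15, 6/5).
Solving gives a_0 = 3, a_1 = -13/5, a_2 = -2, so
  g(x) = -2*x^2 - 13*x/5 + 3.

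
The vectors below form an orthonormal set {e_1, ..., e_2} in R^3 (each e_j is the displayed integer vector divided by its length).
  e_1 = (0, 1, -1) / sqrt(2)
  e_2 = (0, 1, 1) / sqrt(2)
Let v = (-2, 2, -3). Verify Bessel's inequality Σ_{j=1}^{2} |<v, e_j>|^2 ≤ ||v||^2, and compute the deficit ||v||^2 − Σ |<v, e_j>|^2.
Σ |<v, e_j>|^2 = 13; ||v||^2 = 17; deficit = 4

Write each e_j = u_j / sqrt(<u_j, u_j>) where u_j is the displayed integer vector. Then <v, e_j> = <v, u_j> / sqrt(<u_j, u_j>), so |<v, e_j>|^2 = <v, u_j>^2 / <u_j, u_j>.
Coefficients: <v, e_1> = 5/sqrt(2), <v, e_2> = -1/sqrt(2).
Square and sum: Σ |<v, e_j>|^2 = 13.
Compute ||v||^2 = v·v = 17.
Deficit = 17 − 13 = 4 ≥ 0, confirming Bessel's inequality. (The deficit equals ||v − Σ <v,e_j> e_j||^2, the squared distance from v to span{e_j}.)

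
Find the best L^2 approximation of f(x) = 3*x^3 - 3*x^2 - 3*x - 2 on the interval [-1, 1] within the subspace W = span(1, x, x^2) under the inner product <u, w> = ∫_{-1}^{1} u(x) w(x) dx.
g(x) = -3*x^2 - 6*x/5 - 2

The best approximation g ∈ W is the orthogonal projection of f onto W. Writing g = a_0 + a_1 x + a_2 x^2, the coefficients solve the normal equations G · a = b where
  G_{ij} = <φ_i, φ_j> and b_i = <f, φ_i>, with φ_0 = 1, φ_1 = x, φ_2 = x^2.
G =
  [2, 0, 2/3]
  [0, 2/3, 0]
  [2/3, 0, 2/5],
b = (-6, -4/5, -38/15).
Solving gives a_0 = -2, a_1 = -6/5, a_2 = -3, so
  g(x) = -3*x^2 - 6*x/5 - 2.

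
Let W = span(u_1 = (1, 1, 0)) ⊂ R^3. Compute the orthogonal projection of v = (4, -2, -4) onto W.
proj_W(v) = (1, 1, 0)

Set up U = [u_1 | ... | u_1] ∈ R^(3×1). The projector onto W = col(U) is P = U (U^T U)^(-1) U^T.
Compute U^T U =
  [2],
and U^T v = (2).
Solve U^T U · c = U^T v for the coefficients: c = (1). The projection is proj_W(v) = U c.
Check: (v - proj_W(v)) · u_1 = 0  (should be 0).
Result: proj_W(v) = (1, 1, 0).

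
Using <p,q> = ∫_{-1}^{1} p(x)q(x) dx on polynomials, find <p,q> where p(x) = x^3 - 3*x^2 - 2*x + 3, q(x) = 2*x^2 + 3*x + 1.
<p,q> = 14/5

Expand the product: p(x)·q(x) = 2*x^5 - 3*x^4 - 12*x^3 - 3*x^2 + 7*x + 3.
∫_{-1}^{1} of each monomial x^k gives [2/(k+1) if k even, 0 if k odd]. Integrating term-by-term (or equivalently evaluating the antiderivative F(x) = x^6/3 - 3*x^5/5 - 3*x^4 - x^3 + 7*x^2/2 + 3*x at the endpoints):
  F(1) − F(−1) = 67/30 − (-17/30) = 14/5.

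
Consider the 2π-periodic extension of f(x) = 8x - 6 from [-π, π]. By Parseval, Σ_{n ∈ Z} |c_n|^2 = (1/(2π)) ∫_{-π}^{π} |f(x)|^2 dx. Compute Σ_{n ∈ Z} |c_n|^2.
Σ |c_n|^2 = 64π^2/3 + 36

Expand and integrate term by term over [-π, π]:
  ∫ (8x)^2 dx = 64·(2π^3/3); ∫ 2·8·(-6)·x dx = 0 (odd integrand); ∫ (-6)^2 dx = 36·2π.
So (1/(2π)) ∫_{-π}^{π} (8x - 6)^2 dx = 64π^2/3 + 36 = 64π^2/3 + 36.
Parseval ⇒ Σ |c_n|^2 = 64π^2/3 + 36.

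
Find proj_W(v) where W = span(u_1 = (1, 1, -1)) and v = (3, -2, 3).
proj_W(v) = (-2/3, -2/3, 2/3)

Set up U = [u_1 | ... | u_1] ∈ R^(3×1). The projector onto W = col(U) is P = U (U^T U)^(-1) U^T.
Compute U^T U =
  [3],
and U^T v = (-2).
Solve U^T U · c = U^T v for the coefficients: c = (-2/3). The projection is proj_W(v) = U c.
Check: (v - proj_W(v)) · u_1 = 0  (should be 0).
Result: proj_W(v) = (-2/3, -2/3, 2/3).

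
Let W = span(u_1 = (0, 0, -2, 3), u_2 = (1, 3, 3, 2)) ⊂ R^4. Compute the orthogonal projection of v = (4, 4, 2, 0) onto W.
proj_W(v) = (22/23, 66/23, 1042/299, 296/299)

Set up U = [u_1 | ... | u_2] ∈ R^(4×2). The projector onto W = col(U) is P = U (U^T U)^(-1) U^T.
Compute U^T U =
  [13, 0]
  [0, 23],
and U^T v = (-4, 22).
Solve U^T U · c = U^T v for the coefficients: c = (-4/13, 22/23). The projection is proj_W(v) = U c.
Check: (v - proj_W(v)) · u_1 = 0  (should be 0).
Check: (v - proj_W(v)) · u_2 = 0  (should be 0).
Result: proj_W(v) = (22/23, 66/23, 1042/299, 296/299).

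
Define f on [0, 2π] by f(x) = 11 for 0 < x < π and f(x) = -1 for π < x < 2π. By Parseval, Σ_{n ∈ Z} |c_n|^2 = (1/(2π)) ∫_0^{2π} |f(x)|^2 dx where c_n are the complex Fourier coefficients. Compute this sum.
Σ |c_n|^2 = 61

Parseval equates the L^2 energy of f (normalised by 1/(2π)) with the ℓ^2 sum of its Fourier coefficients: (1/(2π)) ∫_0^{2π} |f|^2 = Σ |c_n|^2.
Compute the left side: (1/(2π)) [∫_0^π 11^2 dx + ∫_π^{2π} (-1)^2 dx] = (1/(2π)) · (121π + 1π) = (121 + 1)/2 = 61.
So Σ_{n ∈ Z} |c_n|^2 = 61.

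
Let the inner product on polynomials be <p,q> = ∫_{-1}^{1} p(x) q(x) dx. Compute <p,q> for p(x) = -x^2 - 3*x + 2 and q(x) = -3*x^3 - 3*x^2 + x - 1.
<p,q> = -68/15

Expand the product: p(x)·q(x) = 3*x^5 + 12*x^4 + 2*x^3 - 8*x^2 + 5*x - 2.
∫_{-1}^{1} of each monomial x^k gives [2/(k+1) if k even, 0 if k odd]. Integrating term-by-term (or equivalently evaluating the antiderivative F(x) = x^6/2 + 12*x^5/5 + x^4/2 - 8*x^3/3 + 5*x^2/2 - 2*x at the endpoints):
  F(1) − F(−1) = 37/30 − (173/30) = -68/15.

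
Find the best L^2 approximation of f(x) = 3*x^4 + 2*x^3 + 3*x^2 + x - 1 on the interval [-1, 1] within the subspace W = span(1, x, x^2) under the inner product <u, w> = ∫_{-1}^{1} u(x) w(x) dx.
g(x) = 39*x^2/7 + 11*x/5 - 44/35

The best approximation g ∈ W is the orthogonal projection of f onto W. Writing g = a_0 + a_1 x + a_2 x^2, the coefficients solve the normal equations G · a = b where
  G_{ij} = <φ_i, φ_j> and b_i = <f, φ_i>, with φ_0 = 1, φ_1 = x, φ_2 = x^2.
G =
  [2, 0, 2/3]
  [0, 2/3, 0]
  [2/3, 0, 2/5],
b = (6/5, 22/15, 146/105).
Solving gives a_0 = -44/35, a_1 = 11/5, a_2 = 39/7, so
  g(x) = 39*x^2/7 + 11*x/5 - 44/35.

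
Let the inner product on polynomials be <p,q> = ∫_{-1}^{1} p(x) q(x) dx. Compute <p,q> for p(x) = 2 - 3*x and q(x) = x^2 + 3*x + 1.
<p,q> = -2/3

Expand the product: p(x)·q(x) = -3*x^3 - 7*x^2 + 3*x + 2.
∫_{-1}^{1} of each monomial x^k gives [2/(k+1) if k even, 0 if k odd]. Integrating term-by-term (or equivalently evaluating the antiderivative F(x) = -3*x^4/4 - 7*x^3/3 + 3*x^2/2 + 2*x at the endpoints):
  F(1) − F(−1) = 5/12 − (13/12) = -2/3.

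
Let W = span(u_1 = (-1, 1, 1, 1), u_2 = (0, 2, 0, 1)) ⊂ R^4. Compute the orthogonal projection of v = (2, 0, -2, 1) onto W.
proj_W(v) = (18/11, 8/11, -18/11, -5/11)

Set up U = [u_1 | ... | u_2] ∈ R^(4×2). The projector onto W = col(U) is P = U (U^T U)^(-1) U^T.
Compute U^T U =
  [4, 3]
  [3, 5],
and U^T v = (-3, 1).
Solve U^T U · c = U^T v for the coefficients: c = (-18/11, 13/11). The projection is proj_W(v) = U c.
Check: (v - proj_W(v)) · u_1 = 0  (should be 0).
Check: (v - proj_W(v)) · u_2 = 0  (should be 0).
Result: proj_W(v) = (18/11, 8/11, -18/11, -5/11).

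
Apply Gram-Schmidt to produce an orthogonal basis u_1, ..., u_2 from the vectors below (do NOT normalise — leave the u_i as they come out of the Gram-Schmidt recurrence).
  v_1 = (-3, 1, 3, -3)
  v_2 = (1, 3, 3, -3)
Orthogonal basis:
  u_1 = (-3, 1, 3, -3)
  u_2 = (41/14, 33/14, 15/14, -15/14)

Apply the Gram-Schmidt recurrence
  u_1 = v_1
  u_i = v_i − Σ_{j<i} ((v_i · u_j) / (u_j · u_j)) · u_j.

Step by step this gives:
  u_1 = (-3, 1, 3, -3)
  u_2 = (41/14, 33/14, 15/14, -15/14)

Orthogonality check:
  u_2 · u_1 = 0 (should be 0)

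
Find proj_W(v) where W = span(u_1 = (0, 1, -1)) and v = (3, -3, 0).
proj_W(v) = (0, -3/2, 3/2)

Set up U = [u_1 | ... | u_1] ∈ R^(3×1). The projector onto W = col(U) is P = U (U^T U)^(-1) U^T.
Compute U^T U =
  [2],
and U^T v = (-3).
Solve U^T U · c = U^T v for the coefficients: c = (-3/2). The projection is proj_W(v) = U c.
Check: (v - proj_W(v)) · u_1 = 0  (should be 0).
Result: proj_W(v) = (0, -3/2, 3/2).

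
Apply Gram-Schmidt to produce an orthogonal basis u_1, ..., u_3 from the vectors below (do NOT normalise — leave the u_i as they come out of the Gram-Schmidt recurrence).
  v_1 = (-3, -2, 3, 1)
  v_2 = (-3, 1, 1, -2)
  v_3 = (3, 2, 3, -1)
Orthogonal basis:
  u_1 = (-3, -2, 3, 1)
  u_2 = (-45/23, 39/23, -1/23, -54/23)
  u_3 = (648/281, 450/281, 1026/281, -234/281)

Apply the Gram-Schmidt recurrence
  u_1 = v_1
  u_i = v_i − Σ_{j<i} ((v_i · u_j) / (u_j · u_j)) · u_j.

Step by step this gives:
  u_1 = (-3, -2, 3, 1)
  u_2 = (-45/23, 39/23, -1/23, -54/23)
  u_3 = (648/281, 450/281, 1026/281, -234/281)

Orthogonality check:
  u_2 · u_1 = 0 (should be 0)
  u_3 · u_1 = 0 (should be 0)
  u_3 · u_2 = 0 (should be 0)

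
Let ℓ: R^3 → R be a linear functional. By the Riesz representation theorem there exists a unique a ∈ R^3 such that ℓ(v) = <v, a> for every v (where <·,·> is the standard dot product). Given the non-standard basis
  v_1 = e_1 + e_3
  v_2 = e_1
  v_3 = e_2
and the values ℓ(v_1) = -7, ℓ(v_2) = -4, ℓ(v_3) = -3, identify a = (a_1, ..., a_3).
a = (-4, -3, -3)

Write a = (a_1, ..., a_3) in the standard basis. For each basis vector v_i, ℓ(v_i) = <v_i, a> is a linear equation in the a_j's. Collect the n equations into a matrix system V a = ℓ, where row i of V is v_i (expressed in the standard basis). Since V is invertible (lower-triangular with 1s on the diagonal, up to permutation), solve by back-substitution:
  V =
[[1, 0, 1],
 [1, 0, 0],
 [0, 1, 0]]
  V a = (-7, -4, -3)
Solving gives a = (-4, -3, -3).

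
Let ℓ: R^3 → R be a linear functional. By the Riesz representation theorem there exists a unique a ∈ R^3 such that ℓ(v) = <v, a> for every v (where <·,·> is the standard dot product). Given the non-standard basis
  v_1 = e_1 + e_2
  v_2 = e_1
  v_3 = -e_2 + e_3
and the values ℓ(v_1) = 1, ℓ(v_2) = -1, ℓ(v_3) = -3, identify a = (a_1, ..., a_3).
a = (-1, 2, -1)

Write a = (a_1, ..., a_3) in the standard basis. For each basis vector v_i, ℓ(v_i) = <v_i, a> is a linear equation in the a_j's. Collect the n equations into a matrix system V a = ℓ, where row i of V is v_i (expressed in the standard basis). Since V is invertible (lower-triangular with 1s on the diagonal, up to permutation), solve by back-substitution:
  V =
[[1, 1, 0],
 [1, 0, 0],
 [0, -1, 1]]
  V a = (1, -1, -3)
Solving gives a = (-1, 2, -1).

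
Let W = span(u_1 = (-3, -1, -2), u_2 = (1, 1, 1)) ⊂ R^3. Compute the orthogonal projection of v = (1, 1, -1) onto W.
proj_W(v) = (1/3, 1/3, 1/3)

Set up U = [u_1 | ... | u_2] ∈ R^(3×2). The projector onto W = col(U) is P = U (U^T U)^(-1) U^T.
Compute U^T U =
  [14, -6]
  [-6, 3],
and U^T v = (-2, 1).
Solve U^T U · c = U^T v for the coefficients: c = (0, 1/3). The projection is proj_W(v) = U c.
Check: (v - proj_W(v)) · u_1 = 0  (should be 0).
Check: (v - proj_W(v)) · u_2 = 0  (should be 0).
Result: proj_W(v) = (1/3, 1/3, 1/3).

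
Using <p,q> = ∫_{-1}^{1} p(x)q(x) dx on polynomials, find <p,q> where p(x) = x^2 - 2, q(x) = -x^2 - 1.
<p,q> = 64/15

Expand the product: p(x)·q(x) = -x^4 + x^2 + 2.
∫_{-1}^{1} of each monomial x^k gives [2/(k+1) if k even, 0 if k odd]. Integrating term-by-term (or equivalently evaluating the antiderivative F(x) = -x^5/5 + x^3/3 + 2*x at the endpoints):
  F(1) − F(−1) = 32/15 − (-32/15) = 64/15.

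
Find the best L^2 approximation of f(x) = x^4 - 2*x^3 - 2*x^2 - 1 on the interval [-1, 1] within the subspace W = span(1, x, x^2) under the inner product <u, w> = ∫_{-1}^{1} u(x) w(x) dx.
g(x) = -8*x^2/7 - 6*x/5 - 38/35

The best approximation g ∈ W is the orthogonal projection of f onto W. Writing g = a_0 + a_1 x + a_2 x^2, the coefficients solve the normal equations G · a = b where
  G_{ij} = <φ_i, φ_j> and b_i = <f, φ_i>, with φ_0 = 1, φ_1 = x, φ_2 = x^2.
G =
  [2, 0, 2/3]
  [0, 2/3, 0]
  [2/3, 0, 2/5],
b = (-44/15, -4/5, -124/105).
Solving gives a_0 = -38/35, a_1 = -6/5, a_2 = -8/7, so
  g(x) = -8*x^2/7 - 6*x/5 - 38/35.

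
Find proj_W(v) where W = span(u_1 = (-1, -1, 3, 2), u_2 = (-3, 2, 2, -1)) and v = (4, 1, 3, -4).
proj_W(v) = (12/245, 16/35, -176/245, -164/245)

Set up U = [u_1 | ... | u_2] ∈ R^(4×2). The projector onto W = col(U) is P = U (U^T U)^(-1) U^T.
Compute U^T U =
  [15, 5]
  [5, 18],
and U^T v = (-4, 0).
Solve U^T U · c = U^T v for the coefficients: c = (-72/245, 4/49). The projection is proj_W(v) = U c.
Check: (v - proj_W(v)) · u_1 = 0  (should be 0).
Check: (v - proj_W(v)) · u_2 = 0  (should be 0).
Result: proj_W(v) = (12/245, 16/35, -176/245, -164/245).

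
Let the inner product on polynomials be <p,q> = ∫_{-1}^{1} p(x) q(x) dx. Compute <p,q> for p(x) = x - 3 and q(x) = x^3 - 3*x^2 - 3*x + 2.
<p,q> = -38/5

Expand the product: p(x)·q(x) = x^4 - 6*x^3 + 6*x^2 + 11*x - 6.
∫_{-1}^{1} of each monomial x^k gives [2/(k+1) if k even, 0 if k odd]. Integrating term-by-term (or equivalently evaluating the antiderivative F(x) = x^5/5 - 3*x^4/2 + 2*x^3 + 11*x^2/2 - 6*x at the endpoints):
  F(1) − F(−1) = 1/5 − (39/5) = -38/5.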